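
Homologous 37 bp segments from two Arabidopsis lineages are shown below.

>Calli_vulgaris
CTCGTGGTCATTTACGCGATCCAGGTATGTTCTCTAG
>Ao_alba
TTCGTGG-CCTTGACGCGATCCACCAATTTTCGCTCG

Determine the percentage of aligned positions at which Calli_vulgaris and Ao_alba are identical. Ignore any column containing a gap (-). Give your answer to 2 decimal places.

Excluding the 1 gap column leaves 36 comparable sites.
The sequences differ at positions 1 (C/T), 10 (A/C), 13 (T/G), 24 (G/C), 25 (G/C), 26 (T/A), 29 (G/T), 33 (T/G), 36 (A/C).
27 of the 36 comparable sites match, so the percent identity is 27/36 × 100 = 75.00%.

75.00%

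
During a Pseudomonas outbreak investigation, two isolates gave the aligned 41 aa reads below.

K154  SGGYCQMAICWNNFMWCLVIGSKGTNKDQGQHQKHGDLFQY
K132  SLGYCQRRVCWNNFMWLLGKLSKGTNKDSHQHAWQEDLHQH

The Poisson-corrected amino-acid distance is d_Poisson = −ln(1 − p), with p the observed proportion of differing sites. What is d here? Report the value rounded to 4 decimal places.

0.4947

Differing sites — 2:G/L; 7:M/R; 8:A/R; 9:I/V; 17:C/L; 19:V/G; 20:I/K; 21:G/L; 29:Q/S; 30:G/H; 33:Q/A; 34:K/W; 35:H/Q; 36:G/E; 39:F/H; 41:Y/H.
p = 16/41 = 0.390244.
d = −ln(1 − 0.390244) = −ln(0.609756) = 0.4947.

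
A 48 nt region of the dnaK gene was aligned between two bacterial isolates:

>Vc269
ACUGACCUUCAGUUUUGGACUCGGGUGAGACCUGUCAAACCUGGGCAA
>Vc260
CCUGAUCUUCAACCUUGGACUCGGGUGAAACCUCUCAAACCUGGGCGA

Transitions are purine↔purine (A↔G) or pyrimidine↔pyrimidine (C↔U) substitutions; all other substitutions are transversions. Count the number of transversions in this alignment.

The sequences differ at positions 1 (A/C, transversion), 6 (C/U, transition), 12 (G/A, transition), 13 (U/C, transition), 14 (U/C, transition), 29 (G/A, transition), 34 (G/C, transversion), 47 (A/G, transition).
Of the 8 differences, 6 transitions and 2 transversions, so the answer is 2.

2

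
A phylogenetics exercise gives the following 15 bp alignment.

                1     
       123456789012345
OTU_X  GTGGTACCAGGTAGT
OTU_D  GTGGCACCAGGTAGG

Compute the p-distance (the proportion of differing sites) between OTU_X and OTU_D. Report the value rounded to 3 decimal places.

Differing sites — 5:T/C; 15:T/G.
There are 2 differences over 15 sites, so p = 2/15 = 0.133.

0.133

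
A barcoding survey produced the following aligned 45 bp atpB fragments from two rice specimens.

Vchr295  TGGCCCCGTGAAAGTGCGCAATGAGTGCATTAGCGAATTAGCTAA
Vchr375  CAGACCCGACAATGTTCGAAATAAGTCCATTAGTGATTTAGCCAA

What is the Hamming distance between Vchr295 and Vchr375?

Mismatches occur at site 1 (T/C), site 2 (G/A), site 4 (C/A), site 9 (T/A), site 10 (G/C), site 13 (A/T), site 16 (G/T), site 19 (C/A), site 23 (G/A), site 27 (G/C), site 34 (C/T), site 37 (A/T), site 43 (T/C).
That gives 13 mismatches out of 45 aligned sites, so the Hamming distance is 13.

13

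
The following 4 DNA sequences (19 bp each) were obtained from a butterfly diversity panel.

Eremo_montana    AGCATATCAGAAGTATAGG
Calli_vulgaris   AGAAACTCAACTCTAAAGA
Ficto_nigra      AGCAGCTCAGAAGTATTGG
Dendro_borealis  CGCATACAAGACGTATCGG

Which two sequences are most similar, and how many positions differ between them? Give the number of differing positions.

3

Pairwise Hamming distances:
  Eremo_montana vs Calli_vulgaris: 9
  Eremo_montana vs Ficto_nigra: 3
  Eremo_montana vs Dendro_borealis: 5
  Calli_vulgaris vs Ficto_nigra: 9
  Calli_vulgaris vs Dendro_borealis: 13
  Ficto_nigra vs Dendro_borealis: 7
The smallest is 3, between Eremo_montana and Ficto_nigra.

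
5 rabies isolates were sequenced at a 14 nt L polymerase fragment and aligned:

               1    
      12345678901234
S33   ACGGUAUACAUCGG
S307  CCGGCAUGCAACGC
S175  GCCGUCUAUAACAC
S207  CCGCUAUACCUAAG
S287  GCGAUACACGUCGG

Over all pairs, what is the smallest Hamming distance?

4

Pairwise Hamming distances:
  S33 vs S307: 5
  S33 vs S175: 7
  S33 vs S207: 5
  S33 vs S287: 4
  S307 vs S175: 7
  S307 vs S207: 8
  S307 vs S287: 8
  S175 vs S207: 9
  S175 vs S287: 9
  S207 vs S287: 6
The smallest is 4, between S33 and S287.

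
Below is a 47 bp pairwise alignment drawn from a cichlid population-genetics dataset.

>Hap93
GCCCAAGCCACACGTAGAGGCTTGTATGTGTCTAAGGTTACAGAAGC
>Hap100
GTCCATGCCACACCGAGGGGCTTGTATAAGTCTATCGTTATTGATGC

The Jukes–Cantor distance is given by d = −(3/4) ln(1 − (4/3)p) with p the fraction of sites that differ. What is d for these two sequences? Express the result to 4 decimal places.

0.3121

Differing sites — 2:C/T; 6:A/T; 14:G/C; 15:T/G; 18:A/G; 28:G/A; 29:T/A; 35:A/T; 36:G/C; 41:C/T; 42:A/T; 45:A/T.
p = 12/47 = 0.255319.
d = −0.75 · ln(1 − (4/3)·0.255319) = −0.75 · ln(0.659575) = −0.75 · (-0.416160) = 0.3121.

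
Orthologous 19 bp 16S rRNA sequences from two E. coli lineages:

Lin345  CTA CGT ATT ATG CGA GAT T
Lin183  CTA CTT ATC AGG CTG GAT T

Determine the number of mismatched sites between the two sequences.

Differing sites — 5:G/T; 9:T/C; 11:T/G; 14:G/T; 15:A/G.
That gives 5 mismatches out of 19 aligned sites, so the Hamming distance is 5.

5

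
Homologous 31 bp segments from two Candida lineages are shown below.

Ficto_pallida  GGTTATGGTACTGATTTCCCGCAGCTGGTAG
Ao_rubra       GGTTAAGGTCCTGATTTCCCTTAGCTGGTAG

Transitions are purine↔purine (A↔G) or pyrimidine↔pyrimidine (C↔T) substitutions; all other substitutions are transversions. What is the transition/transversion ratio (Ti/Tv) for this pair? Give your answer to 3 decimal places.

0.333

The sequences differ at positions 6 (T/A, transversion), 10 (A/C, transversion), 21 (G/T, transversion), 22 (C/T, transition).
Of the 4 differences, 1 transition and 3 transversions, so Ti/Tv = 1/3 = 0.333.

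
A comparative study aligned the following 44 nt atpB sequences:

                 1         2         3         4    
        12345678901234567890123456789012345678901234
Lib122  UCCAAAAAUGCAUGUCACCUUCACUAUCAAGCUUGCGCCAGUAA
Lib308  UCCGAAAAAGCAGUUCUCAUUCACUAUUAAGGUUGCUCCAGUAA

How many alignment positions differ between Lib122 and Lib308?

The sequences differ at positions 4 (A/G), 9 (U/A), 13 (U/G), 14 (G/U), 17 (A/U), 19 (C/A), 28 (C/U), 32 (C/G), 37 (G/U).
That gives 9 mismatches out of 44 aligned sites, so the Hamming distance is 9.

9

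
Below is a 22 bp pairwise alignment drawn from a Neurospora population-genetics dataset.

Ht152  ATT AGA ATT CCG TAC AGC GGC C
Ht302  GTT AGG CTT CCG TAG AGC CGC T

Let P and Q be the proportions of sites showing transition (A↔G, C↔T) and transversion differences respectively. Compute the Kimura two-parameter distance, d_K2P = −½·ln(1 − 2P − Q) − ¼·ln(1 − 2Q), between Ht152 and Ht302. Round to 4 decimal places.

Differing sites — 1:A/G (Ti); 6:A/G (Ti); 7:A/C (Tv); 15:C/G (Tv); 19:G/C (Tv); 22:C/T (Ti).
Of the 6 differences, 3 transitions and 3 transversions over 22 sites: P = 3/22 = 0.136364, Q = 3/22 = 0.136364.
d = −0.5·ln(0.590908) − 0.25·ln(0.727272) = −0.5·(-0.526095) − 0.25·(-0.318455) = 0.3427.

0.3427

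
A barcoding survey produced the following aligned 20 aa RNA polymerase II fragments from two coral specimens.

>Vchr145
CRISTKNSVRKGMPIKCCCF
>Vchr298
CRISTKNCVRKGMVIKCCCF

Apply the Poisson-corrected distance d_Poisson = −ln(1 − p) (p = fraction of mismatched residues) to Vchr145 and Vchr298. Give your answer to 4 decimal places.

0.1054

Mismatches occur at site 8 (S↔C), site 14 (P↔V).
p = 2/20 = 0.100000.
d = −ln(1 − 0.100000) = −ln(0.900000) = 0.1054.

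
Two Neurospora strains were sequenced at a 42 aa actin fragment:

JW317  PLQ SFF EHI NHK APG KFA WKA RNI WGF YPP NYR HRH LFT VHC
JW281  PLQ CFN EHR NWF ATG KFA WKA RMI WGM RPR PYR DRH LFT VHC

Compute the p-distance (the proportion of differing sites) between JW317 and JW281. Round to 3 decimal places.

0.286

Differing sites — 4:S/C; 6:F/N; 9:I/R; 11:H/W; 12:K/F; 14:P/T; 23:N/M; 27:F/M; 28:Y/R; 30:P/R; 31:N/P; 34:H/D.
There are 12 differences over 42 sites, so p = 12/42 = 0.286.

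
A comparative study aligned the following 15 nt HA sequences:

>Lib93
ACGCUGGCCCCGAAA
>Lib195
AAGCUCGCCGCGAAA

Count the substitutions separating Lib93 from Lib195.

3

Differing sites — 2:C/A; 6:G/C; 10:C/G.
That gives 3 mismatches out of 15 aligned sites, so the Hamming distance is 3.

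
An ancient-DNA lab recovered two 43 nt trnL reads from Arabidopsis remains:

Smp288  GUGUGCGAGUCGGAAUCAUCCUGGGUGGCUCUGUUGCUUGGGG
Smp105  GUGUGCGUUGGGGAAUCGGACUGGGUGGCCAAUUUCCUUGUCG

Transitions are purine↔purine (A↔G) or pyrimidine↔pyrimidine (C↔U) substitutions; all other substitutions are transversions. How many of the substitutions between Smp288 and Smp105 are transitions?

2

The sequences differ at positions 8 (A/U, transversion), 9 (G/U, transversion), 10 (U/G, transversion), 11 (C/G, transversion), 18 (A/G, transition), 19 (U/G, transversion), 20 (C/A, transversion), 30 (U/C, transition), 31 (C/A, transversion), 32 (U/A, transversion), 33 (G/U, transversion), 36 (G/C, transversion), 41 (G/U, transversion), 42 (G/C, transversion).
Of the 14 differences, 2 transitions and 12 transversions, so the answer is 2.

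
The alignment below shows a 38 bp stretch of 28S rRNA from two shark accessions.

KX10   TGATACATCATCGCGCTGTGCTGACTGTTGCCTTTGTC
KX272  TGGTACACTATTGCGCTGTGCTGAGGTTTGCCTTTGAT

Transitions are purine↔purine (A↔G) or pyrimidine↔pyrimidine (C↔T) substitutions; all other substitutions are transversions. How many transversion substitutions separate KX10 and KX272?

4

Differing sites — 3:A/G (Ti); 8:T/C (Ti); 9:C/T (Ti); 12:C/T (Ti); 25:C/G (Tv); 26:T/G (Tv); 27:G/T (Tv); 37:T/A (Tv); 38:C/T (Ti).
Of the 9 differences, 5 transitions and 4 transversions, so the answer is 4.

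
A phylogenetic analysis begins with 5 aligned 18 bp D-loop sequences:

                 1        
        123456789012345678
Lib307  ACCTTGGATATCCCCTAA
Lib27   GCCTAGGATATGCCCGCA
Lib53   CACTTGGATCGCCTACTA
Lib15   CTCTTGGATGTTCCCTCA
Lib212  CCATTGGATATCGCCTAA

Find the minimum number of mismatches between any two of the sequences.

3

Pairwise Hamming distances:
  Lib307 vs Lib27: 5
  Lib307 vs Lib53: 8
  Lib307 vs Lib15: 5
  Lib307 vs Lib212: 3
  Lib27 vs Lib53: 10
  Lib27 vs Lib15: 6
  Lib27 vs Lib212: 7
  Lib53 vs Lib15: 8
  Lib53 vs Lib212: 9
  Lib15 vs Lib212: 6
The smallest is 3, between Lib307 and Lib212.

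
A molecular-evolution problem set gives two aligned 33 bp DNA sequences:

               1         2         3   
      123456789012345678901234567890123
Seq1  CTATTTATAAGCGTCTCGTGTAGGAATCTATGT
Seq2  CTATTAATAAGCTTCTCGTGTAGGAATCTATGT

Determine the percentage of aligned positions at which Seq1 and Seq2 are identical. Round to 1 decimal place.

The sequences differ at positions 6 (T/A), 13 (G/T).
31 of the 33 sites match, so the percent identity is 31/33 × 100 = 93.9%.

93.9%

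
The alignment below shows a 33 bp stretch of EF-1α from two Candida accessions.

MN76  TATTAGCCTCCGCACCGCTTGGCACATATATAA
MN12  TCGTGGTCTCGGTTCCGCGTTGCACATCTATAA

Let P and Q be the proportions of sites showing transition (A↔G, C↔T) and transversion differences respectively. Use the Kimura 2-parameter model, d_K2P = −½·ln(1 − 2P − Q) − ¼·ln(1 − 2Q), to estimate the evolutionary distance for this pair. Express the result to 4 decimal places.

0.3884

Differing sites — 2:A/C (Tv); 3:T/G (Tv); 5:A/G (Ti); 7:C/T (Ti); 11:C/G (Tv); 13:C/T (Ti); 14:A/T (Tv); 19:T/G (Tv); 21:G/T (Tv); 28:A/C (Tv).
Of the 10 differences, 3 transitions and 7 transversions over 33 sites: P = 3/33 = 0.090909, Q = 7/33 = 0.212121.
d = −0.5·ln(0.606061) − 0.25·ln(0.575758) = −0.5·(-0.500775) − 0.25·(-0.552068) = 0.3884.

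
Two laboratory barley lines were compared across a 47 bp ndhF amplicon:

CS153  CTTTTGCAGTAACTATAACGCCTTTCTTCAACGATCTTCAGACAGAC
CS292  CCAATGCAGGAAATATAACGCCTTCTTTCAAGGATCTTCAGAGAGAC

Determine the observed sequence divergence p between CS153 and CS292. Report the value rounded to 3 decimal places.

Mismatches occur at site 2 (T/C), site 3 (T/A), site 4 (T/A), site 10 (T/G), site 13 (C/A), site 25 (T/C), site 26 (C/T), site 32 (C/G), site 43 (C/G).
There are 9 differences over 47 sites, so p = 9/47 = 0.191.

0.191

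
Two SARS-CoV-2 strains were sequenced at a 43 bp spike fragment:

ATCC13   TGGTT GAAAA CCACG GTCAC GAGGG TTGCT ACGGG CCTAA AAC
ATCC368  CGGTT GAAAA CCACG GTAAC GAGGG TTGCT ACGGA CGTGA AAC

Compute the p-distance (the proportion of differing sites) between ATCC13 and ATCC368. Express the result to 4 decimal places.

0.1163

Mismatches occur at site 1 (T→C), site 18 (C→A), site 35 (G→A), site 37 (C→G), site 39 (A→G).
There are 5 differences over 43 sites, so p = 5/43 = 0.1163.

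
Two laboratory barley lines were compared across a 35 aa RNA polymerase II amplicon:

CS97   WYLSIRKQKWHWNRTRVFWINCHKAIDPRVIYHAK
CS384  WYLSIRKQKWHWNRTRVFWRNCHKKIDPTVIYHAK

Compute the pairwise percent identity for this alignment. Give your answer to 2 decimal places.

91.43%

Mismatches occur at site 20 (I→R), site 25 (A→K), site 29 (R→T).
32 of the 35 sites match, so the percent identity is 32/35 × 100 = 91.43%.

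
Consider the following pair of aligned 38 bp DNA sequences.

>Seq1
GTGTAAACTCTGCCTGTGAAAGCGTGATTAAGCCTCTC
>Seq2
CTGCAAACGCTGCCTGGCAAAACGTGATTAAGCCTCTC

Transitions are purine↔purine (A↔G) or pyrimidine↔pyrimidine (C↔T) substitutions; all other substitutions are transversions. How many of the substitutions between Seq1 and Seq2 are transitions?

2

Mismatches occur at site 1 (G↔C, transversion), site 4 (T↔C, transition), site 9 (T↔G, transversion), site 17 (T↔G, transversion), site 18 (G↔C, transversion), site 22 (G↔A, transition).
Of the 6 differences, 2 transitions and 4 transversions, so the answer is 2.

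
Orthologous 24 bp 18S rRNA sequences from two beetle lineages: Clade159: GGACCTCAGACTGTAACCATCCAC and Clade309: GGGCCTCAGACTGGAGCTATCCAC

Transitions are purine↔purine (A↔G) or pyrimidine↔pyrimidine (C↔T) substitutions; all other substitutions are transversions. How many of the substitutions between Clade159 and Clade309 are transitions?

3

Differing sites — 3:A/G (Ti); 14:T/G (Tv); 16:A/G (Ti); 18:C/T (Ti).
Of the 4 differences, 3 transitions and 1 transversion, so the answer is 3.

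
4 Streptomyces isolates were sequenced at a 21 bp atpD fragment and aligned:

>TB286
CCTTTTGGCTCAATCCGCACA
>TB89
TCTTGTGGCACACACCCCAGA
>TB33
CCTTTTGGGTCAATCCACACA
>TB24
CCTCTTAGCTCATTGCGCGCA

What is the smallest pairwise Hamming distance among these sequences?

2

Pairwise Hamming distances:
  TB286 vs TB89: 7
  TB286 vs TB33: 2
  TB286 vs TB24: 5
  TB89 vs TB33: 8
  TB89 vs TB24: 11
  TB33 vs TB24: 7
The smallest is 2, between TB286 and TB33.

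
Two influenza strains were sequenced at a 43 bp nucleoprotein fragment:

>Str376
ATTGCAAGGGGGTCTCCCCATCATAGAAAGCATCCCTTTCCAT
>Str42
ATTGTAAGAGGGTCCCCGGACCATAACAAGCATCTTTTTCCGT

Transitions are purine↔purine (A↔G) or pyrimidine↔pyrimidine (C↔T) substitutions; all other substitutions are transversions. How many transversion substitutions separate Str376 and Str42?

The sequences differ at positions 5 (C/T, transition), 9 (G/A, transition), 15 (T/C, transition), 18 (C/G, transversion), 19 (C/G, transversion), 21 (T/C, transition), 26 (G/A, transition), 27 (A/C, transversion), 35 (C/T, transition), 36 (C/T, transition), 42 (A/G, transition).
Of the 11 differences, 8 transitions and 3 transversions, so the answer is 3.

3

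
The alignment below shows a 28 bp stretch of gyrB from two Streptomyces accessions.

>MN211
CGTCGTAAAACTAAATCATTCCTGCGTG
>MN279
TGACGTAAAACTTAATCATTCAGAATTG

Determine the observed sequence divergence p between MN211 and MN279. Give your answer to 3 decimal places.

0.286

Mismatches occur at site 1 (C→T), site 3 (T→A), site 13 (A→T), site 22 (C→A), site 23 (T→G), site 24 (G→A), site 25 (C→A), site 26 (G→T).
There are 8 differences over 28 sites, so p = 8/28 = 0.286.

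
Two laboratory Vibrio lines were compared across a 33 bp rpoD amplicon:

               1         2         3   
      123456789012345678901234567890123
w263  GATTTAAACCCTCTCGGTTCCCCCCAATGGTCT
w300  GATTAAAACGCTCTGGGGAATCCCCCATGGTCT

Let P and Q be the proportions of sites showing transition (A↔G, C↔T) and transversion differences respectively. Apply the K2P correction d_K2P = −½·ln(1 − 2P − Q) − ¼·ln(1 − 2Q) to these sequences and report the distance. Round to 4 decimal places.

Mismatches occur at site 5 (T/A, transversion), site 10 (C/G, transversion), site 15 (C/G, transversion), site 18 (T/G, transversion), site 19 (T/A, transversion), site 20 (C/A, transversion), site 21 (C/T, transition), site 26 (A/C, transversion).
Of the 8 differences, 1 transition and 7 transversions over 33 sites: P = 1/33 = 0.030303, Q = 7/33 = 0.212121.
d = −0.5·ln(0.727273) − 0.25·ln(0.575758) = −0.5·(-0.318453) − 0.25·(-0.552068) = 0.2972.

0.2972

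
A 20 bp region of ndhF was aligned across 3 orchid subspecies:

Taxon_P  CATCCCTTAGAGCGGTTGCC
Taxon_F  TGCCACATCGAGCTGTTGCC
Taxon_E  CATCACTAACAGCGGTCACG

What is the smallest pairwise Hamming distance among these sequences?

Pairwise Hamming distances:
  Taxon_P vs Taxon_F: 7
  Taxon_P vs Taxon_E: 6
  Taxon_F vs Taxon_E: 11
The smallest is 6, between Taxon_P and Taxon_E.

6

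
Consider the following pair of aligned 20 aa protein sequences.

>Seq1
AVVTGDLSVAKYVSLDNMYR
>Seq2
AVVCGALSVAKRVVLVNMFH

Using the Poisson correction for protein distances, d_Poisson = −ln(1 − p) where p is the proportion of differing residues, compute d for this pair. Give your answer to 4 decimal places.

Mismatches occur at site 4 (T↔C), site 6 (D↔A), site 12 (Y↔R), site 14 (S↔V), site 16 (D↔V), site 19 (Y↔F), site 20 (R↔H).
p = 7/20 = 0.350000.
d = −ln(1 − 0.350000) = −ln(0.650000) = 0.4308.

0.4308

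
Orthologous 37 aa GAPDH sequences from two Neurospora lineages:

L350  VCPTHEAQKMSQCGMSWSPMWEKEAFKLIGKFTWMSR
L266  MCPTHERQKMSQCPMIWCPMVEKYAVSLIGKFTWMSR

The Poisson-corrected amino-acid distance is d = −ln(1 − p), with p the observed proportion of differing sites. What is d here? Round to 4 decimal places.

The sequences differ at positions 1 (V/M), 7 (A/R), 14 (G/P), 16 (S/I), 18 (S/C), 21 (W/V), 24 (E/Y), 26 (F/V), 27 (K/S).
p = 9/37 = 0.243243.
d = −ln(1 − 0.243243) = −ln(0.756757) = 0.2787.

0.2787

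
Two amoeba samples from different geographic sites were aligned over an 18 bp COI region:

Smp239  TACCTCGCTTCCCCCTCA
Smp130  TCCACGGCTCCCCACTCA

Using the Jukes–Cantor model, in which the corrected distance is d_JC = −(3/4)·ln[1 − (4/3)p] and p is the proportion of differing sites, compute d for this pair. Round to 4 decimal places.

The sequences differ at positions 2 (A/C), 4 (C/A), 5 (T/C), 6 (C/G), 10 (T/C), 14 (C/A).
p = 6/18 = 0.333333.
d = −0.75 · ln(1 − (4/3)·0.333333) = −0.75 · ln(0.555556) = −0.75 · (-0.587786) = 0.4408.

0.4408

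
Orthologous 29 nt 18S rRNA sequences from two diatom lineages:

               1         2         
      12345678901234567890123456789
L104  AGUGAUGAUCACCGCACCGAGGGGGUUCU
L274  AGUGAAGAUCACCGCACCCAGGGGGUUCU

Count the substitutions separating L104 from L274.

2

Differing sites — 6:U/A; 19:G/C.
That gives 2 mismatches out of 29 aligned sites, so the Hamming distance is 2.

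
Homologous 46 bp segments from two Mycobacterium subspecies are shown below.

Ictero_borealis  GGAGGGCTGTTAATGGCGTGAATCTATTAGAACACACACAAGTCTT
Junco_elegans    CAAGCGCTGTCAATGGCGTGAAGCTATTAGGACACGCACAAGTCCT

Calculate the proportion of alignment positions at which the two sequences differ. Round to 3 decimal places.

0.174

The sequences differ at positions 1 (G/C), 2 (G/A), 5 (G/C), 11 (T/C), 23 (T/G), 31 (A/G), 36 (A/G), 45 (T/C).
There are 8 differences over 46 sites, so p = 8/46 = 0.174.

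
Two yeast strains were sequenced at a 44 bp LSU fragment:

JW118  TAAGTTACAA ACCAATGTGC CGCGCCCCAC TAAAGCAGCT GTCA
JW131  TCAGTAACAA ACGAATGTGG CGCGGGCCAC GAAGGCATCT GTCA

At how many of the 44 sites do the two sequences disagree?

The sequences differ at positions 2 (A/C), 6 (T/A), 13 (C/G), 20 (C/G), 25 (C/G), 26 (C/G), 31 (T/G), 34 (A/G), 38 (G/T).
That gives 9 mismatches out of 44 aligned sites, so the Hamming distance is 9.

9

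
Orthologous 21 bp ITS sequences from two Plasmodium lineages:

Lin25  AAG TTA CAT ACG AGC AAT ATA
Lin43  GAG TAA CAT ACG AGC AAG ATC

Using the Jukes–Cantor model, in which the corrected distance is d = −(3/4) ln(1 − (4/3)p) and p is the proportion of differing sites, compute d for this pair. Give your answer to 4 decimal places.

The sequences differ at positions 1 (A/G), 5 (T/A), 18 (T/G), 21 (A/C).
p = 4/21 = 0.190476.
d = −0.75 · ln(1 − (4/3)·0.190476) = −0.75 · ln(0.746032) = −0.75 · (-0.292987) = 0.2197.

0.2197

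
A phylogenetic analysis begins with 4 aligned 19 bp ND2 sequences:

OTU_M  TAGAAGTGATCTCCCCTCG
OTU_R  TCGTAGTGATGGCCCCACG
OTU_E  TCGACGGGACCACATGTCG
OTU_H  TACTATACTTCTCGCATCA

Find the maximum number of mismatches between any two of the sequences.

14

Pairwise Hamming distances:
  OTU_M vs OTU_R: 5
  OTU_M vs OTU_E: 8
  OTU_M vs OTU_H: 9
  OTU_R vs OTU_E: 10
  OTU_R vs OTU_H: 12
  OTU_E vs OTU_H: 14
The largest is 14, between OTU_E and OTU_H.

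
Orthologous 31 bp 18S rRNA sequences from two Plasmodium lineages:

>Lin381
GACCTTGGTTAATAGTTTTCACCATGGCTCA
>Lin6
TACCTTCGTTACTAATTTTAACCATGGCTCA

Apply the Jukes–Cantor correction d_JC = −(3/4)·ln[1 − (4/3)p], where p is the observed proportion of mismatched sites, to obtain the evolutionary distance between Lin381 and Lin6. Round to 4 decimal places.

Differing sites — 1:G/T; 7:G/C; 12:A/C; 15:G/A; 20:C/A.
p = 5/31 = 0.161290.
d = −0.75 · ln(1 − (4/3)·0.161290) = −0.75 · ln(0.784947) = −0.75 · (-0.242139) = 0.1816.

0.1816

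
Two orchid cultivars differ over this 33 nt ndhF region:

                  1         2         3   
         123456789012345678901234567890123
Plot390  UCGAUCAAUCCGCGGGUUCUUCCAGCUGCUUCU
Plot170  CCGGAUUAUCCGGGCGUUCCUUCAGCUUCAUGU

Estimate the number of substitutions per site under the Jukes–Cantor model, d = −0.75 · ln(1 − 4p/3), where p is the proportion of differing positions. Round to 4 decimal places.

Differing sites — 1:U/C; 4:A/G; 5:U/A; 6:C/U; 7:A/U; 13:C/G; 15:G/C; 20:U/C; 22:C/U; 28:G/U; 30:U/A; 32:C/G.
p = 12/33 = 0.363636.
d = −0.75 · ln(1 − (4/3)·0.363636) = −0.75 · ln(0.515152) = −0.75 · (-0.663293) = 0.4975.

0.4975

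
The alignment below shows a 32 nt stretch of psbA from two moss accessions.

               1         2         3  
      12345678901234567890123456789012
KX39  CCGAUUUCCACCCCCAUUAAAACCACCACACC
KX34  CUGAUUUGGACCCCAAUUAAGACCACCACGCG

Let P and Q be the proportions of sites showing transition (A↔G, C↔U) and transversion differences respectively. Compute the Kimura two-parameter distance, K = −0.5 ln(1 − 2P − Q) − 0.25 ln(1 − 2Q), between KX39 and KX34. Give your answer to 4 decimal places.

Mismatches occur at site 2 (C→U, transition), site 8 (C→G, transversion), site 9 (C→G, transversion), site 15 (C→A, transversion), site 21 (A→G, transition), site 30 (A→G, transition), site 32 (C→G, transversion).
Of the 7 differences, 3 transitions and 4 transversions over 32 sites: P = 3/32 = 0.093750, Q = 4/32 = 0.125000.
d = −0.5·ln(0.687500) − 0.25·ln(0.750000) = −0.5·(-0.374693) − 0.25·(-0.287682) = 0.2593.

0.2593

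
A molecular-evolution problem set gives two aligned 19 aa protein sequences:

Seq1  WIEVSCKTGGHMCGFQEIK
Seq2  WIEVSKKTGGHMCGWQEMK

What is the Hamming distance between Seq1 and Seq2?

The sequences differ at positions 6 (C/K), 15 (F/W), 18 (I/M).
That gives 3 mismatches out of 19 aligned sites, so the Hamming distance is 3.

3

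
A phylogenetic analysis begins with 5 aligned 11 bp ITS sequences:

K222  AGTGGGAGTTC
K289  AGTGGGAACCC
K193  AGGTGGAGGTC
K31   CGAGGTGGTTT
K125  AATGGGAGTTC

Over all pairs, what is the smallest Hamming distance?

1

Pairwise Hamming distances:
  K222 vs K289: 3
  K222 vs K193: 3
  K222 vs K31: 5
  K222 vs K125: 1
  K289 vs K193: 5
  K289 vs K31: 8
  K289 vs K125: 4
  K193 vs K31: 7
  K193 vs K125: 4
  K31 vs K125: 6
The smallest is 1, between K222 and K125.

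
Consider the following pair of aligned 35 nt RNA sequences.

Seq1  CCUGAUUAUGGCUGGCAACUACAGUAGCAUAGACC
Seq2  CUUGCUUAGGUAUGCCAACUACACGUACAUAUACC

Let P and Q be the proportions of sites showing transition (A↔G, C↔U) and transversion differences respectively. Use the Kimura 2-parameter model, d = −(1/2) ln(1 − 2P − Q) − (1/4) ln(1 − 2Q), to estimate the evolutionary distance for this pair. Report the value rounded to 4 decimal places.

0.4127

Mismatches occur at site 2 (C↔U, transition), site 5 (A↔C, transversion), site 9 (U↔G, transversion), site 11 (G↔U, transversion), site 12 (C↔A, transversion), site 15 (G↔C, transversion), site 24 (G↔C, transversion), site 25 (U↔G, transversion), site 26 (A↔U, transversion), site 27 (G↔A, transition), site 32 (G↔U, transversion).
Of the 11 differences, 2 transitions and 9 transversions over 35 sites: P = 2/35 = 0.057143, Q = 9/35 = 0.257143.
d = −0.5·ln(0.628571) − 0.25·ln(0.485714) = −0.5·(-0.464306) − 0.25·(-0.722135) = 0.4127.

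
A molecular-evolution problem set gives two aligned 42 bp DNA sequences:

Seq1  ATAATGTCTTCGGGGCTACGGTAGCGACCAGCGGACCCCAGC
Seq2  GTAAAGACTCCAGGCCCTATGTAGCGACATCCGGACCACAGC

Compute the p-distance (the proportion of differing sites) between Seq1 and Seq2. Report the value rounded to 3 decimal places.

Mismatches occur at site 1 (A/G), site 5 (T/A), site 7 (T/A), site 10 (T/C), site 12 (G/A), site 15 (G/C), site 17 (T/C), site 18 (A/T), site 19 (C/A), site 20 (G/T), site 29 (C/A), site 30 (A/T), site 31 (G/C), site 38 (C/A).
There are 14 differences over 42 sites, so p = 14/42 = 0.333.

0.333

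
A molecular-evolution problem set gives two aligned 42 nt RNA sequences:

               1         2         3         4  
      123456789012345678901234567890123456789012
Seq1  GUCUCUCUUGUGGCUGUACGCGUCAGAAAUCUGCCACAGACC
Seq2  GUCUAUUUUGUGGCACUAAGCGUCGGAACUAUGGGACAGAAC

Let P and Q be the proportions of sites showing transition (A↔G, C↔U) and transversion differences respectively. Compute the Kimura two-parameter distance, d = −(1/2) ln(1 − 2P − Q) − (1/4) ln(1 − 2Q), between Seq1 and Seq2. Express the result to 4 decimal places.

Differing sites — 5:C/A (Tv); 7:C/U (Ti); 15:U/A (Tv); 16:G/C (Tv); 19:C/A (Tv); 25:A/G (Ti); 29:A/C (Tv); 31:C/A (Tv); 34:C/G (Tv); 35:C/G (Tv); 41:C/A (Tv).
Of the 11 differences, 2 transitions and 9 transversions over 42 sites: P = 2/42 = 0.047619, Q = 9/42 = 0.214286.
d = −0.5·ln(0.690476) − 0.25·ln(0.571428) = −0.5·(-0.370374) − 0.25·(-0.559617) = 0.3251.

0.3251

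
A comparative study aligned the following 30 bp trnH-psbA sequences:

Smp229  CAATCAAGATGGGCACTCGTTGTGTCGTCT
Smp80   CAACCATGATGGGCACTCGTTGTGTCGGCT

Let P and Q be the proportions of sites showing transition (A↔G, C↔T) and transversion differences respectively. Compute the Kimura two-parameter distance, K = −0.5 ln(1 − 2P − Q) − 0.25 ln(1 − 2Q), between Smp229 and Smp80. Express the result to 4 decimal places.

The sequences differ at positions 4 (T/C, transition), 7 (A/T, transversion), 28 (T/G, transversion).
Of the 3 differences, 1 transition and 2 transversions over 30 sites: P = 1/30 = 0.033333, Q = 2/30 = 0.066667.
d = −0.5·ln(0.866667) − 0.25·ln(0.866666) = −0.5·(-0.143100) − 0.25·(-0.143102) = 0.1073.

0.1073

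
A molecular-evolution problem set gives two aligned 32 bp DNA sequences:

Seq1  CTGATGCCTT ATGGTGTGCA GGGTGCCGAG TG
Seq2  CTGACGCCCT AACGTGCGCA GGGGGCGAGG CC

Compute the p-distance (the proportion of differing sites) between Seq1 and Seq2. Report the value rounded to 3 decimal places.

Differing sites — 5:T/C; 9:T/C; 12:T/A; 13:G/C; 17:T/C; 24:T/G; 27:C/G; 28:G/A; 29:A/G; 31:T/C; 32:G/C.
There are 11 differences over 32 sites, so p = 11/32 = 0.344.

0.344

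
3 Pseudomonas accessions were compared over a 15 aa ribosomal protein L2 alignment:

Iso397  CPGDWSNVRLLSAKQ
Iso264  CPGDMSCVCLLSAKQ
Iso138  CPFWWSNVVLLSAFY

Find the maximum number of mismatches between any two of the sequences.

Pairwise Hamming distances:
  Iso397 vs Iso264: 3
  Iso397 vs Iso138: 5
  Iso264 vs Iso138: 7
The largest is 7, between Iso264 and Iso138.

7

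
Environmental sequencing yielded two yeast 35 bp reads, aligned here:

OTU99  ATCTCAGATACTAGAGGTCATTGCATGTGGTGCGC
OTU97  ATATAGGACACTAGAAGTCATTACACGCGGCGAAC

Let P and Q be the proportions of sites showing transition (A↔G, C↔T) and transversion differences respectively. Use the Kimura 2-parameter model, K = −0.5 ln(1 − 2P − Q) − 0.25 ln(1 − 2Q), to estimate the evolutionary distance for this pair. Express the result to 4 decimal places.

The sequences differ at positions 3 (C/A, transversion), 5 (C/A, transversion), 6 (A/G, transition), 9 (T/C, transition), 16 (G/A, transition), 23 (G/A, transition), 26 (T/C, transition), 28 (T/C, transition), 31 (T/C, transition), 33 (C/A, transversion), 34 (G/A, transition).
Of the 11 differences, 8 transitions and 3 transversions over 35 sites: P = 8/35 = 0.228571, Q = 3/35 = 0.085714.
d = −0.5·ln(0.457144) − 0.25·ln(0.828572) = −0.5·(-0.782757) − 0.25·(-0.188052) = 0.4384.

0.4384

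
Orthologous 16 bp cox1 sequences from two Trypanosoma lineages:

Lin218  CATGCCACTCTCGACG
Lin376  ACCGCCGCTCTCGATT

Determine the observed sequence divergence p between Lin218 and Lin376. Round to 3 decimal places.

0.375

The sequences differ at positions 1 (C/A), 2 (A/C), 3 (T/C), 7 (A/G), 15 (C/T), 16 (G/T).
There are 6 differences over 16 sites, so p = 6/16 = 0.375.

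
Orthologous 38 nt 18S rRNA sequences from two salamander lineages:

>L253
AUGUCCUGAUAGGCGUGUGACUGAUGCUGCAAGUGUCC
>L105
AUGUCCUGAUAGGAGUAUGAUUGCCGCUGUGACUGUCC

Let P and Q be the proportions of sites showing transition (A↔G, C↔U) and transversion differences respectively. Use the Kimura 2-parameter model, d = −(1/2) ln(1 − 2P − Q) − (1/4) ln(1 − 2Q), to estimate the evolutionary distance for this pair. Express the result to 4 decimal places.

0.2523

Mismatches occur at site 14 (C↔A, transversion), site 17 (G↔A, transition), site 21 (C↔U, transition), site 24 (A↔C, transversion), site 25 (U↔C, transition), site 30 (C↔U, transition), site 31 (A↔G, transition), site 33 (G↔C, transversion).
Of the 8 differences, 5 transitions and 3 transversions over 38 sites: P = 5/38 = 0.131579, Q = 3/38 = 0.078947.
d = −0.5·ln(0.657895) − 0.25·ln(0.842106) = −0.5·(-0.418710) − 0.25·(-0.171849) = 0.2523.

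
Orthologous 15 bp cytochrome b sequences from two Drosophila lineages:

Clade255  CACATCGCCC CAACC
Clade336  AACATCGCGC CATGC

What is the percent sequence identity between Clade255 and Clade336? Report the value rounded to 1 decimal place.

73.3%

Mismatches occur at site 1 (C/A), site 9 (C/G), site 13 (A/T), site 14 (C/G).
11 of the 15 sites match, so the percent identity is 11/15 × 100 = 73.3%.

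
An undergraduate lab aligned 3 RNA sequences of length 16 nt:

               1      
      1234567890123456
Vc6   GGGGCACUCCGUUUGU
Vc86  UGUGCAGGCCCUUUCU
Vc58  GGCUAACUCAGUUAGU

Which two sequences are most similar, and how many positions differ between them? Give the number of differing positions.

5

Pairwise Hamming distances:
  Vc6 vs Vc86: 6
  Vc6 vs Vc58: 5
  Vc86 vs Vc58: 10
The smallest is 5, between Vc6 and Vc58.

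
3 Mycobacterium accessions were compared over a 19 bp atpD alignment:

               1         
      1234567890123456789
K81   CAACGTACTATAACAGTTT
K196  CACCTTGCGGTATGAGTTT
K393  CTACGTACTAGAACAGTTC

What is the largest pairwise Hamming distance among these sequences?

Pairwise Hamming distances:
  K81 vs K196: 7
  K81 vs K393: 3
  K196 vs K393: 10
The largest is 10, between K196 and K393.

10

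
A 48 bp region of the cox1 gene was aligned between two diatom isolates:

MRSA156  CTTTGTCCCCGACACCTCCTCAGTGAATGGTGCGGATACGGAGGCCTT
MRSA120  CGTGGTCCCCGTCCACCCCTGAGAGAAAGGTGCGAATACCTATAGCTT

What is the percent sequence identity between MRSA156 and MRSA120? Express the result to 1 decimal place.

Mismatches occur at site 2 (T↔G), site 4 (T↔G), site 12 (A↔T), site 14 (A↔C), site 15 (C↔A), site 17 (T↔C), site 21 (C↔G), site 24 (T↔A), site 28 (T↔A), site 35 (G↔A), site 40 (G↔C), site 41 (G↔T), site 43 (G↔T), site 44 (G↔A), site 45 (C↔G).
33 of the 48 sites match, so the percent identity is 33/48 × 100 = 68.8%.

68.8%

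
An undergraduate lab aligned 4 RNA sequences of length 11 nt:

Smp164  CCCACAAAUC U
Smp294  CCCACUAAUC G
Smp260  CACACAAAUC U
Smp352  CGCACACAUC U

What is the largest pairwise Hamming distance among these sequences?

Pairwise Hamming distances:
  Smp164 vs Smp294: 2
  Smp164 vs Smp260: 1
  Smp164 vs Smp352: 2
  Smp294 vs Smp260: 3
  Smp294 vs Smp352: 4
  Smp260 vs Smp352: 2
The largest is 4, between Smp294 and Smp352.

4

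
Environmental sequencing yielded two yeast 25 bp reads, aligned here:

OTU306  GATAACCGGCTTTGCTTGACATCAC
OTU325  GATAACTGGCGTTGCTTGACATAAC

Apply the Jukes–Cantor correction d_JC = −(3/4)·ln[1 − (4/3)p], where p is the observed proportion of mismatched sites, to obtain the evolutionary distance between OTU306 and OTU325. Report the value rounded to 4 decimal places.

The sequences differ at positions 7 (C/T), 11 (T/G), 23 (C/A).
p = 3/25 = 0.120000.
d = −0.75 · ln(1 − (4/3)·0.120000) = −0.75 · ln(0.840000) = −0.75 · (-0.174353) = 0.1308.

0.1308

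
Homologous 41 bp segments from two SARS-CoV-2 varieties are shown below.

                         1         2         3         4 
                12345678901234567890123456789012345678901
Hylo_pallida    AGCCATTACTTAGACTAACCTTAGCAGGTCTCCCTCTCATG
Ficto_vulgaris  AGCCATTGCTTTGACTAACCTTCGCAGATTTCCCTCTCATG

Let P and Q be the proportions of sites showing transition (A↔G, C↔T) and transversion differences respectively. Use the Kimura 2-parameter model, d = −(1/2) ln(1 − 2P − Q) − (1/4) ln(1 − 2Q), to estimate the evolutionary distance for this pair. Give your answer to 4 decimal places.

Mismatches occur at site 8 (A↔G, transition), site 12 (A↔T, transversion), site 23 (A↔C, transversion), site 28 (G↔A, transition), site 30 (C↔T, transition).
Of the 5 differences, 3 transitions and 2 transversions over 41 sites: P = 3/41 = 0.073171, Q = 2/41 = 0.048780.
d = −0.5·ln(0.804878) − 0.25·ln(0.902440) = −0.5·(-0.217065) − 0.25·(-0.102653) = 0.1342.

0.1342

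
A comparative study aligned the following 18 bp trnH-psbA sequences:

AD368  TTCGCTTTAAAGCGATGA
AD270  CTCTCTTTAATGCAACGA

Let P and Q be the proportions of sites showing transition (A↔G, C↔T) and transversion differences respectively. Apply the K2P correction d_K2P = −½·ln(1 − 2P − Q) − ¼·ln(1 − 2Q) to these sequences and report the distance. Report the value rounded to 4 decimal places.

0.3567

Mismatches occur at site 1 (T↔C, transition), site 4 (G↔T, transversion), site 11 (A↔T, transversion), site 14 (G↔A, transition), site 16 (T↔C, transition).
Of the 5 differences, 3 transitions and 2 transversions over 18 sites: P = 3/18 = 0.166667, Q = 2/18 = 0.111111.
d = −0.5·ln(0.555555) − 0.25·ln(0.777778) = −0.5·(-0.587788) − 0.25·(-0.251314) = 0.3567.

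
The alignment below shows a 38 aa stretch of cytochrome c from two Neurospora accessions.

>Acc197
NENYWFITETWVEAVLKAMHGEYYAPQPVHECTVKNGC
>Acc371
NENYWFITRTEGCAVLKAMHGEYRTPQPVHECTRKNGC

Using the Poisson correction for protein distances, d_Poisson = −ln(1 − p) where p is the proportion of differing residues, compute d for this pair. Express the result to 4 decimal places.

0.2036

The sequences differ at positions 9 (E/R), 11 (W/E), 12 (V/G), 13 (E/C), 24 (Y/R), 25 (A/T), 34 (V/R).
p = 7/38 = 0.184211.
d = −ln(1 − 0.184211) = −ln(0.815789) = 0.2036.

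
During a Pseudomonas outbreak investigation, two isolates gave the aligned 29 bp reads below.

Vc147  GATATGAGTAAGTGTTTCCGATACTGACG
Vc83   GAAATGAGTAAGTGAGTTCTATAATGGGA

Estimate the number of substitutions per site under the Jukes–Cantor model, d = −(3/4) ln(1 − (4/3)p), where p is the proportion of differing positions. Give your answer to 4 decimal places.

0.4006

Mismatches occur at site 3 (T↔A), site 15 (T↔A), site 16 (T↔G), site 18 (C↔T), site 20 (G↔T), site 24 (C↔A), site 27 (A↔G), site 28 (C↔G), site 29 (G↔A).
p = 9/29 = 0.310345.
d = −0.75 · ln(1 − (4/3)·0.310345) = −0.75 · ln(0.586207) = −0.75 · (-0.534082) = 0.4006.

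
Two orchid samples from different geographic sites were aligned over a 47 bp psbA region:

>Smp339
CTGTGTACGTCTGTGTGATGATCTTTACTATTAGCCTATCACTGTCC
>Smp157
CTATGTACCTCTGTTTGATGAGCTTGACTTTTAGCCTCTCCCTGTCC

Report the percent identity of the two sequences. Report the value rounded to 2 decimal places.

82.98%

Mismatches occur at site 3 (G→A), site 9 (G→C), site 15 (G→T), site 22 (T→G), site 26 (T→G), site 30 (A→T), site 38 (A→C), site 41 (A→C).
39 of the 47 sites match, so the percent identity is 39/47 × 100 = 82.98%.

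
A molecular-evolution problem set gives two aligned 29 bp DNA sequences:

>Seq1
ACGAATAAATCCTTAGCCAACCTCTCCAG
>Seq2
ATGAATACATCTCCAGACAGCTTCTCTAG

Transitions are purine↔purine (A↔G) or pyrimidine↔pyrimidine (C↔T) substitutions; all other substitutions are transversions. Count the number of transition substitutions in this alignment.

Mismatches occur at site 2 (C↔T, transition), site 8 (A↔C, transversion), site 12 (C↔T, transition), site 13 (T↔C, transition), site 14 (T↔C, transition), site 17 (C↔A, transversion), site 20 (A↔G, transition), site 22 (C↔T, transition), site 27 (C↔T, transition).
Of the 9 differences, 7 transitions and 2 transversions, so the answer is 7.

7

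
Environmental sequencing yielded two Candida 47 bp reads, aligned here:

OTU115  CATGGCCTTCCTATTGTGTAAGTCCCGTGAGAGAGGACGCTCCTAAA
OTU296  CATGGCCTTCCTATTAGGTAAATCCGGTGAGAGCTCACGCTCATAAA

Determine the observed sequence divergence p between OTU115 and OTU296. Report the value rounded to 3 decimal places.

The sequences differ at positions 16 (G/A), 17 (T/G), 22 (G/A), 26 (C/G), 34 (A/C), 35 (G/T), 36 (G/C), 43 (C/A).
There are 8 differences over 47 sites, so p = 8/47 = 0.170.

0.170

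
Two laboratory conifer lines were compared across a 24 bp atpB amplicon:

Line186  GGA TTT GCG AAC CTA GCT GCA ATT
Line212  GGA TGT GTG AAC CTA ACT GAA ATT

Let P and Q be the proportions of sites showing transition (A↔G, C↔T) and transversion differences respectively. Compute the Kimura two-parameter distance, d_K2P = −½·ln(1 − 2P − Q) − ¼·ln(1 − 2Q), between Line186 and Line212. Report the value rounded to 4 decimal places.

0.1894

Differing sites — 5:T/G (Tv); 8:C/T (Ti); 16:G/A (Ti); 20:C/A (Tv).
Of the 4 differences, 2 transitions and 2 transversions over 24 sites: P = 2/24 = 0.083333, Q = 2/24 = 0.083333.
d = −0.5·ln(0.750001) − 0.25·ln(0.833334) = −0.5·(-0.287681) − 0.25·(-0.182321) = 0.1894.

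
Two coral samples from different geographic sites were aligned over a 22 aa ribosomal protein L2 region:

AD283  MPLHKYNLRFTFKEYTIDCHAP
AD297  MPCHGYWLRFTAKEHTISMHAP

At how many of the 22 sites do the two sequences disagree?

7

Mismatches occur at site 3 (L→C), site 5 (K→G), site 7 (N→W), site 12 (F→A), site 15 (Y→H), site 18 (D→S), site 19 (C→M).
That gives 7 mismatches out of 22 aligned sites, so the Hamming distance is 7.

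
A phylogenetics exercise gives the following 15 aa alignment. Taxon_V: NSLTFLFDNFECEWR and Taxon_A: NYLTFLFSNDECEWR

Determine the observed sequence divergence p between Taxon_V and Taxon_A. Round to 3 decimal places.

Differing sites — 2:S/Y; 8:D/S; 10:F/D.
There are 3 differences over 15 sites, so p = 3/15 = 0.200.

0.200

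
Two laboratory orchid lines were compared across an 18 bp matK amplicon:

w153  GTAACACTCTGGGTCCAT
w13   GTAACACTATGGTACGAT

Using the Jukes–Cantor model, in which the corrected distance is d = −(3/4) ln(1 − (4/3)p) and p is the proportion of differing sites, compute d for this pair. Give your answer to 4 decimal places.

Mismatches occur at site 9 (C/A), site 13 (G/T), site 14 (T/A), site 16 (C/G).
p = 4/18 = 0.222222.
d = −0.75 · ln(1 − (4/3)·0.222222) = −0.75 · ln(0.703704) = −0.75 · (-0.351397) = 0.2635.

0.2635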